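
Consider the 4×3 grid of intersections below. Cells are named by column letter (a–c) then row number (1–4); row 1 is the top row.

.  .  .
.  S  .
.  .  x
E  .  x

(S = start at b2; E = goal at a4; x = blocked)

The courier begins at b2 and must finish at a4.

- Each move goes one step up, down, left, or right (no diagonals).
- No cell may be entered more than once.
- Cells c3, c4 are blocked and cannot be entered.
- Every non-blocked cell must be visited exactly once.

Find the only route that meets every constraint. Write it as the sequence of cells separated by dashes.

b2 - c2 - c1 - b1 - a1 - a2 - a3 - b3 - b4 - a4

Need to visit all 10 open cells exactly once, starting at b2 and ending at a4.
Cell c2 has only two open neighbours (c1 and b2), so the path must pass straight through it: one of those is the cell it's entered from and the other is where it exits.
Route from b2: right to c2, up to c1, 2× left (reaching a1), 2× down (reaching a3), right to b3, down to b4, left to a4 — 9 moves in all.
Check: all 10 open cells covered.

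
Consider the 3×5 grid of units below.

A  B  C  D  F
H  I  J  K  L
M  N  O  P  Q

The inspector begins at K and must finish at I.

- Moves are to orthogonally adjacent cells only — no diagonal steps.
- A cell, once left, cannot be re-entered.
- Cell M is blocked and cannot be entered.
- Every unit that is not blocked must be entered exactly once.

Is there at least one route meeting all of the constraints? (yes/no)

no

Colour the cells like a checkerboard: each orthogonal step flips colour, so a Hamiltonian route alternates colours. Here there are 7 cells of one colour and 7 of the other, with start on the same colour as the goal — the counts and endpoints can't be arranged into an alternating sequence of length 14, so no Hamiltonian route exists.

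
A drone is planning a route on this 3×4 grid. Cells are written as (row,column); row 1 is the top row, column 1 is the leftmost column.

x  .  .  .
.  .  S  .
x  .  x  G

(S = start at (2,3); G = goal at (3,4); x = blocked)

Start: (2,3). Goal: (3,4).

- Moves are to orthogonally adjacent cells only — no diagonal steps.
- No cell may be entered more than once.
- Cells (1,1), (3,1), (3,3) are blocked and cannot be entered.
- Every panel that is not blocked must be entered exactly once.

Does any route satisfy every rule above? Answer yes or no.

Cell (2,1) has only one open neighbour but is neither the start nor the goal, so a Hamiltonian route would have to both enter and leave it through the same neighbour — impossible without revisiting.

no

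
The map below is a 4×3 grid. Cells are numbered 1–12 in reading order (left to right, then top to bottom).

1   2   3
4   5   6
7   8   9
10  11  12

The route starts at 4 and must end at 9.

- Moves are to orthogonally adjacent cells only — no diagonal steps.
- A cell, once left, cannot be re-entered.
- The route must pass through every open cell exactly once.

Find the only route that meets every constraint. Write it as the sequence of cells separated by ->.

Need to visit all 12 open cells exactly once, starting at 4 and ending at 9.
Route from 4: up to 1, 2× right (reaching 3), down to 6, left to 5, down to 8, left to 7, down to 10, 2× right (reaching 12), up to 9 — 11 moves in all.
Check: all 12 open cells covered.

4 -> 1 -> 2 -> 3 -> 6 -> 5 -> 8 -> 7 -> 10 -> 11 -> 12 -> 9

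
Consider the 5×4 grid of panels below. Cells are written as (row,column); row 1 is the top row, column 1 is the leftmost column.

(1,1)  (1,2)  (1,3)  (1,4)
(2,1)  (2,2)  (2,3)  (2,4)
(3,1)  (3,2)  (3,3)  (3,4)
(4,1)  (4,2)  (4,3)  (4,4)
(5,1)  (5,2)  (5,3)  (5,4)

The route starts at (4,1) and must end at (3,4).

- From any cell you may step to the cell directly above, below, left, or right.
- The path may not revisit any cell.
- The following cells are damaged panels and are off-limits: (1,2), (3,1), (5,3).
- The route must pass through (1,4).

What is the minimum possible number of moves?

Any route passes through (1,4) somewhere between (4,1) and (3,4). Summing Manhattan distances along the two legs ((4,1) → (1,4) → (3,4)) gives a lower bound of 6 + 2 = 8 moves.
A route of 8 moves achieves this: (4,1) → (4,2) → (3,2) → (2,2) → (2,3) → (1,3) → (1,4) → (2,4) → (3,4).
Since 8 matches the lower bound, it is optimal.

8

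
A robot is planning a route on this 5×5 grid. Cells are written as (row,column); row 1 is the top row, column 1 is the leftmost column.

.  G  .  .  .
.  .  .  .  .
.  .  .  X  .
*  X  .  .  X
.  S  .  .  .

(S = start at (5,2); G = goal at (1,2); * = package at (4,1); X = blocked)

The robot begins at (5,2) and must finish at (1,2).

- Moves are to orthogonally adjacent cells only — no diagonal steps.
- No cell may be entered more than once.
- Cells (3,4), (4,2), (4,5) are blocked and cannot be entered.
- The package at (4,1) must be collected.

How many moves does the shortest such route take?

Any route passes through (4,1) somewhere between (5,2) and (1,2). Summing Manhattan distances along the two legs ((5,2) → (4,1) → (1,2)) gives a lower bound of 2 + 4 = 6 moves.
A route of 6 moves achieves this: (5,2) → (5,1) → (4,1) → (3,1) → (2,1) → (1,1) → (1,2).
Since 6 matches the lower bound, it is optimal.

6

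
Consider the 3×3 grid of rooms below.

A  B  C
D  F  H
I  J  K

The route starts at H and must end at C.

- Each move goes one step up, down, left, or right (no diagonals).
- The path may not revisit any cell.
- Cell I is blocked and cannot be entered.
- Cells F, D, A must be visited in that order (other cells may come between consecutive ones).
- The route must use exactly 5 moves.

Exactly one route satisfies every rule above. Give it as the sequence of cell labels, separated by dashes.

H - F - D - A - B - C

The waypoints must appear in the order F, D, A, with no cell reused.
Route from H: 2× left (reaching D), up to A, 2× right (reaching C) — 5 moves in all.
Check: order respected (F at step 1, D at step 2, A at step 3); 5 moves as required.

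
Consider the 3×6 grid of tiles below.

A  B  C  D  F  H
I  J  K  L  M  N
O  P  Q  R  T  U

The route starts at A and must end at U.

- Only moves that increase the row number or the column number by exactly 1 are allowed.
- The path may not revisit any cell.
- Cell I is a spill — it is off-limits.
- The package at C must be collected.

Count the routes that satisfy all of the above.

A right/down-only route from A to U makes exactly 2 down-moves and 5 right-moves in some order.
With no other constraints that would be C(7,2) = 21 routes.
Split at C and multiply the segment counts (each segment already excludes blocked cells): A→C: 1; C→U: 10; product = 10.
That gives 10 routes.

10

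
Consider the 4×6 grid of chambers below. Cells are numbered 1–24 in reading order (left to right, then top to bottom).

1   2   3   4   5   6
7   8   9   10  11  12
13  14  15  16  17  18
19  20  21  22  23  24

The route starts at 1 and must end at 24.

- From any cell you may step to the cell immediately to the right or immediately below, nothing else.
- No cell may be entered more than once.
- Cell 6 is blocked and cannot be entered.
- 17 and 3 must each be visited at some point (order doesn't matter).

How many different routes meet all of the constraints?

A right/down-only route from 1 to 24 makes exactly 3 down-moves and 5 right-moves in some order.
With no other constraints that would be C(8,3) = 56 routes.
A monotone route can only reach the required cells in the order 3, 17, so split there and multiply the segment counts (each segment already excludes blocked cells): 1→3: 1; 3→17: 6; 17→24: 2; product = 12.
That gives 12 routes.

12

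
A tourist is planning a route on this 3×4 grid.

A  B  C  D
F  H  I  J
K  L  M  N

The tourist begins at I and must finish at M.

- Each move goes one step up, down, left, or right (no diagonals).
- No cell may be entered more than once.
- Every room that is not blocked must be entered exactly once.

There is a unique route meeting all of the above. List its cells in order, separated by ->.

Need to visit all 12 open cells exactly once, starting at I and ending at M.
Route from I: left to H, down to L, left to K, 2× up (reaching A), 3× right (reaching D), 2× down (reaching N), left to M — 11 moves in all.
Check: all 12 open cells covered.

I -> H -> L -> K -> F -> A -> B -> C -> D -> J -> N -> M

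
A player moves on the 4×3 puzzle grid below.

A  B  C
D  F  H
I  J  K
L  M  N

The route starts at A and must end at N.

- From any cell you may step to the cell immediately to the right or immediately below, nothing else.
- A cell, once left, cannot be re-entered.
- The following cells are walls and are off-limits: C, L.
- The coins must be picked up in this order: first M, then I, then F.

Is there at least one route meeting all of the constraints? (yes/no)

I lies above M, so going from M to I would need an upward move — but moves only go right/down, so M cannot be visited before I.

no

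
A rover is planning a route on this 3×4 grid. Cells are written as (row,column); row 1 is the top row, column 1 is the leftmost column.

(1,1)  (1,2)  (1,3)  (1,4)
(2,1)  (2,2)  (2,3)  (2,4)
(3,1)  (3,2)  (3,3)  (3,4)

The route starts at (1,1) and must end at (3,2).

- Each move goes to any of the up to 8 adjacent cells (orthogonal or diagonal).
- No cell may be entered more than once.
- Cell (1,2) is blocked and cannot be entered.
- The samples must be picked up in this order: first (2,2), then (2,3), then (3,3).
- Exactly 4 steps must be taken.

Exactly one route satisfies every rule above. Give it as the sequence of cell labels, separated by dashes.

The waypoints must appear in the order (2,2), (2,3), (3,3), with no cell reused.
Route from (1,1): down-right to (2,2), right to (2,3), down to (3,3), left to (3,2) — 4 moves in all.
Check: order respected ((2,2) at step 1, (2,3) at step 2, (3,3) at step 3); 4 moves as required.

(1,1) - (2,2) - (2,3) - (3,3) - (3,2)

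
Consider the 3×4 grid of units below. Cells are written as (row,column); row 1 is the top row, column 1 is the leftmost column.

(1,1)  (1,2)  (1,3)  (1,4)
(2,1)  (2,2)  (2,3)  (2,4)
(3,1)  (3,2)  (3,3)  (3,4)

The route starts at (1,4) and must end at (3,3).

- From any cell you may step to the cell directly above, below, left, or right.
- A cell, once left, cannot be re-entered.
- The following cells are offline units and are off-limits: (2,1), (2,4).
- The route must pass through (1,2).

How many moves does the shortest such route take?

5

Any route passes through (1,2) somewhere between (1,4) and (3,3). Summing Manhattan distances along the two legs ((1,4) → (1,2) → (3,3)) gives a lower bound of 2 + 3 = 5 moves.
A route of 5 moves achieves this: (1,4) → (1,3) → (1,2) → (2,2) → (3,2) → (3,3).
Since 5 matches the lower bound, it is optimal.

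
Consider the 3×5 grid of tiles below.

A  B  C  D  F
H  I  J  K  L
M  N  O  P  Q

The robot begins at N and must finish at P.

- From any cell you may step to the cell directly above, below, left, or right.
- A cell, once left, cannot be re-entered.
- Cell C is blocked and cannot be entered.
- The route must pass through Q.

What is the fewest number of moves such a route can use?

Any route passes through Q somewhere between N and P. Summing Manhattan distances along the two legs (N → Q → P) gives a lower bound of 3 + 1 = 4 moves.
The shortest route satisfying every rule uses 6 moves: N → I → J → K → L → Q → P.
The bound of 4 isn't tight here; checking systematically, no route of length 4 through 5 satisfies every constraint, so 6 is the minimum.

6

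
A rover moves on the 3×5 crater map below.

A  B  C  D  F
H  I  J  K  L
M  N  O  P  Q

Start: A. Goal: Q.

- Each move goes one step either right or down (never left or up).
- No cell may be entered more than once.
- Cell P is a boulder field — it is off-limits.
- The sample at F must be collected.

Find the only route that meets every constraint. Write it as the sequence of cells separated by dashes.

Moves only go right or down, so the column and row indices never decrease.
Route from A: 4× right (reaching F), 2× down (reaching Q) — 6 moves in all.
Check: all required cells visited.

A - B - C - D - F - L - Q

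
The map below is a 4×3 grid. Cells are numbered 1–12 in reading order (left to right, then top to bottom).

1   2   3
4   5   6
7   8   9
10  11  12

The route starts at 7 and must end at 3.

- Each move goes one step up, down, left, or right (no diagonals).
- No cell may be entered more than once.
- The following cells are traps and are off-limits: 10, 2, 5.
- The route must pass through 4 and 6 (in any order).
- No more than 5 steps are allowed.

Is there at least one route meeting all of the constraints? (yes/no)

no

Every way from 4 onward to 3 runs back through 7, which the route has already used — so it cannot be completed without a revisit.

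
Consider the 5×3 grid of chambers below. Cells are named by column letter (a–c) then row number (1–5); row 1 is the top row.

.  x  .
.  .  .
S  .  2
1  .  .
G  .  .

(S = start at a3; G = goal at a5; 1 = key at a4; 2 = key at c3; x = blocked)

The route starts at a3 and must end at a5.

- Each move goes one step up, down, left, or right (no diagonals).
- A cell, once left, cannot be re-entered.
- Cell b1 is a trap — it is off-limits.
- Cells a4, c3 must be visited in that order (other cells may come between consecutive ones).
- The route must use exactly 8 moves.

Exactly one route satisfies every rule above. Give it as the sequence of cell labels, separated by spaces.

a3 a4 b4 b3 c3 c4 c5 b5 a5

The waypoints must appear in the order a4, c3, with no cell reused.
Route from a3: down to a4, right to b4, up to b3, right to c3, 2× down (reaching c5), 2× left (reaching a5) — 8 moves in all.
Check: order respected (1 at step 1, 2 at step 4); 8 moves as required.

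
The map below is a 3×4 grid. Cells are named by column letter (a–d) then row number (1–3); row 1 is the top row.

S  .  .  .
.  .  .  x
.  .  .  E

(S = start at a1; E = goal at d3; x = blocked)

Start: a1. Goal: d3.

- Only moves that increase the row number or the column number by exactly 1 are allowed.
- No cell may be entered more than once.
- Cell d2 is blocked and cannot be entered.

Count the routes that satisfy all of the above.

A right/down-only route from a1 to d3 makes exactly 2 down-moves and 3 right-moves in some order.
With no other constraints that would be C(5,2) = 10 routes.
Subtract routes through each blocked cell (inclusion–exclusion for overlaps): − through d2: 4 → 6.
That gives 6 routes.

6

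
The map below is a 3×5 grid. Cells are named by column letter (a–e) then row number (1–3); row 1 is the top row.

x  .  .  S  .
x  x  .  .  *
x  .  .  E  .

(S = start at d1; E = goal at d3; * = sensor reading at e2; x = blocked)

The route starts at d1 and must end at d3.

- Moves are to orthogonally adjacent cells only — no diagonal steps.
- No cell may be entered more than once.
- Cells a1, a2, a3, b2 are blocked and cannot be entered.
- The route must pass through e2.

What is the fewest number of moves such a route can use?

4

Any route passes through e2 somewhere between d1 and d3. Summing Manhattan distances along the two legs (d1 → e2 → d3) gives a lower bound of 2 + 2 = 4 moves.
A route of 4 moves achieves this: d1 → d2 → e2 → e3 → d3.
Since 4 matches the lower bound, it is optimal.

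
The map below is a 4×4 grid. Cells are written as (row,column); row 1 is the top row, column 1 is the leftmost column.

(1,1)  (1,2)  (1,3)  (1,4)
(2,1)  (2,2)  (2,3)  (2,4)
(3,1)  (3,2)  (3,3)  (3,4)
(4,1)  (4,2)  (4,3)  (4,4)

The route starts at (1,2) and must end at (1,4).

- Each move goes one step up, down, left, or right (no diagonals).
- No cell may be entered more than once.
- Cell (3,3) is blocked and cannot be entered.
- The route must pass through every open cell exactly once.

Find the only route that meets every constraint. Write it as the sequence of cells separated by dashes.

Need to visit all 15 open cells exactly once, starting at (1,2) and ending at (1,4).
Cell (4,1) has only two open neighbours ((3,1) and (4,2)), so the path must pass straight through it: one of those is the cell it's entered from and the other is where it exits.
Route from (1,2): left 1 to (1,1), down 1 to (2,1), right 1 to (2,2), down 1 to (3,2), left 1 to (3,1), down 1 to (4,1), right 3 to (4,4), up 2 to (2,4), left 1 to (2,3), up 1 to (1,3), right 1 to (1,4) — 14 moves in all.
Check: all 15 open cells covered.

(1,2) - (1,1) - (2,1) - (2,2) - (3,2) - (3,1) - (4,1) - (4,2) - (4,3) - (4,4) - (3,4) - (2,4) - (2,3) - (1,3) - (1,4)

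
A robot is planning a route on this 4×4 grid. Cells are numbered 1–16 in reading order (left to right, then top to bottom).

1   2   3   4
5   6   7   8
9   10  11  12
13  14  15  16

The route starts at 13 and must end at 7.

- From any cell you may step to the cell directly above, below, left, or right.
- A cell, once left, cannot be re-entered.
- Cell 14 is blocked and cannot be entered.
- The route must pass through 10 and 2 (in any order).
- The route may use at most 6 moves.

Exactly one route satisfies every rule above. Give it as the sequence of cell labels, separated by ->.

The budget equals the shortest possible length, so every move has to be on a shortest route through the required cells.
Route from 13: up 1 to 9, right 1 to 10, up 2 to 2, right 1 to 3, down 1 to 7 — 6 moves in all.
Check: all required cells visited; 6 ≤ 6 moves.

13 -> 9 -> 10 -> 6 -> 2 -> 3 -> 7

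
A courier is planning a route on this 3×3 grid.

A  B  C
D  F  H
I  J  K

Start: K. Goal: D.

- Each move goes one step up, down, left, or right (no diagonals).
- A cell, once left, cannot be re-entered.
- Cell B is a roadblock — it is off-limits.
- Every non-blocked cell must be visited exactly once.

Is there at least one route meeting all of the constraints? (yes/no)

no

Cell A has only one open neighbour but is neither the start nor the goal, so a Hamiltonian route would have to both enter and leave it through the same neighbour — impossible without revisiting.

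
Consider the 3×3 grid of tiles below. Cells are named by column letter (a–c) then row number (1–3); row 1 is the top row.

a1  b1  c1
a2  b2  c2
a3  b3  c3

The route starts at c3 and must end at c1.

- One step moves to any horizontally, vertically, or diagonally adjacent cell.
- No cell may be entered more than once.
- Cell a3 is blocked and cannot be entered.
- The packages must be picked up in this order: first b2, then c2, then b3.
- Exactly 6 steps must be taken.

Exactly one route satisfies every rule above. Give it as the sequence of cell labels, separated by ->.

c3 -> b2 -> c2 -> b3 -> a2 -> b1 -> c1

The waypoints must appear in the order b2, c2, b3, with no cell reused.
Route from c3: up-left to b2, right to c2, down-left to b3, up-left to a2, up-right to b1, right to c1 — 6 moves in all.
Check: order respected (b2 at step 1, c2 at step 2, b3 at step 3); 6 moves as required.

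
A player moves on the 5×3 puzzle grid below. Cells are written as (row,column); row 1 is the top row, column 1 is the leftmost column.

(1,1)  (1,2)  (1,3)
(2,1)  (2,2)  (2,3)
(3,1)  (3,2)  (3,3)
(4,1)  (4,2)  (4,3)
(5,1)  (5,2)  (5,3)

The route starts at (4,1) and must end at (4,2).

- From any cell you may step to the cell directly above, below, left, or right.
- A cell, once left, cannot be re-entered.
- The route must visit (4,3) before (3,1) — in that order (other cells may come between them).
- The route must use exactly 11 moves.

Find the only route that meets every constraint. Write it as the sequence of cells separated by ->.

The waypoints must appear in the order (4,3), (3,1), with no cell reused.
Route from (4,1): down to (5,1), 2× right (reaching (5,3)), 3× up (reaching (2,3)), 2× left (reaching (2,1)), down to (3,1), right to (3,2), down to (4,2) — 11 moves in all.
Check: order respected ((4,3) at step 4, (3,1) at step 9); 11 moves as required.

(4,1) -> (5,1) -> (5,2) -> (5,3) -> (4,3) -> (3,3) -> (2,3) -> (2,2) -> (2,1) -> (3,1) -> (3,2) -> (4,2)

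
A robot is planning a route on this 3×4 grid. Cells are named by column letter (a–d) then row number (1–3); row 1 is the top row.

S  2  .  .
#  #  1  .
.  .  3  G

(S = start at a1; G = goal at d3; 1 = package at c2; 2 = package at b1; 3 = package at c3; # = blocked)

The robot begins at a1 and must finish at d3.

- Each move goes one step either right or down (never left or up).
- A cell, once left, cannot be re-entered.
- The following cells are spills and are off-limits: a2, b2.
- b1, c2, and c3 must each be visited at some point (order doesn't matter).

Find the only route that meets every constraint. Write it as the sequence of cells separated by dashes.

Moves only go right or down, so the column and row indices never decrease.
Route from a1: 2× right (reaching c1), 2× down (reaching c3), right to d3 — 5 moves in all.
Check: all required cells visited.

a1 - b1 - c1 - c2 - c3 - d3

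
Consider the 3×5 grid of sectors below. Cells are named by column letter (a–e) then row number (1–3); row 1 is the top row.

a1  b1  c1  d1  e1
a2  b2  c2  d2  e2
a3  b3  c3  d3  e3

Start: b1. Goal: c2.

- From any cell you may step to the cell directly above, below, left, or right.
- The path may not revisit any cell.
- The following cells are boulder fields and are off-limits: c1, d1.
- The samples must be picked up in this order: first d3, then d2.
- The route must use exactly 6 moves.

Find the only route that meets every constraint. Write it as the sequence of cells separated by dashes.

b1 - b2 - b3 - c3 - d3 - d2 - c2

The waypoints must appear in the order d3, d2, with no cell reused.
Route from b1: down 2 to b3, right 2 to d3, up 1 to d2, left 1 to c2 — 6 moves in all.
Check: order respected (d3 at step 4, d2 at step 5); 6 moves as required.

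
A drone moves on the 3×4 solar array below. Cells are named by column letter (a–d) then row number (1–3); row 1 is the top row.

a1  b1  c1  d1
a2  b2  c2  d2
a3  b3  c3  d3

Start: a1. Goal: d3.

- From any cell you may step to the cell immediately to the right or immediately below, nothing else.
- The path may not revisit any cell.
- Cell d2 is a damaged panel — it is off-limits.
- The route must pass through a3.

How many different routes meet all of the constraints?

1

A right/down-only route from a1 to d3 makes exactly 2 down-moves and 3 right-moves in some order.
With no other constraints that would be C(5,2) = 10 routes.
Split at a3 and multiply the segment counts (each segment already excludes blocked cells): a1→a3: 1; a3→d3: 1; product = 1.
That gives 1 route.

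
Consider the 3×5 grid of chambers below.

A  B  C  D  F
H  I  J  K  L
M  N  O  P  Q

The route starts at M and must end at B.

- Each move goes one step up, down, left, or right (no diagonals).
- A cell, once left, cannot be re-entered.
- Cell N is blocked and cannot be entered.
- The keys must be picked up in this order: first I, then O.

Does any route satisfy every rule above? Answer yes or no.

yes

One route that works: M → H → I → J → O → P → K → D → C → B.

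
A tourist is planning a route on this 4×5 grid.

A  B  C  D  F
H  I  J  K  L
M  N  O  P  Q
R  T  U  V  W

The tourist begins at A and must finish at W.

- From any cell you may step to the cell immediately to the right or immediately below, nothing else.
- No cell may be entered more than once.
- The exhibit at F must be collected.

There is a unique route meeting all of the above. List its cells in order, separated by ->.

A -> B -> C -> D -> F -> L -> Q -> W

Moves only go right or down, so the column and row indices never decrease.
Route from A: 4× right (reaching F), 3× down (reaching W) — 7 moves in all.
Check: all required cells visited.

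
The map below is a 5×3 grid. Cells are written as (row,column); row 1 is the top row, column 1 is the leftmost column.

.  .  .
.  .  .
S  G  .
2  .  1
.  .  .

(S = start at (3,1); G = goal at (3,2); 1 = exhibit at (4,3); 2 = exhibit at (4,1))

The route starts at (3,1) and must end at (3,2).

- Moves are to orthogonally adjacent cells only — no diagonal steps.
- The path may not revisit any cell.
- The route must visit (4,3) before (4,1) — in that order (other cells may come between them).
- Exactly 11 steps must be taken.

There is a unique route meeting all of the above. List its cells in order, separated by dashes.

The waypoints must appear in the order (4,3), (4,1), with no cell reused.
Route from (3,1): up to (2,1), 2× right (reaching (2,3)), 3× down (reaching (5,3)), 2× left (reaching (5,1)), up to (4,1), right to (4,2), up to (3,2) — 11 moves in all.
Check: order respected (1 at step 5, 2 at step 9); 11 moves as required.

(3,1) - (2,1) - (2,2) - (2,3) - (3,3) - (4,3) - (5,3) - (5,2) - (5,1) - (4,1) - (4,2) - (3,2)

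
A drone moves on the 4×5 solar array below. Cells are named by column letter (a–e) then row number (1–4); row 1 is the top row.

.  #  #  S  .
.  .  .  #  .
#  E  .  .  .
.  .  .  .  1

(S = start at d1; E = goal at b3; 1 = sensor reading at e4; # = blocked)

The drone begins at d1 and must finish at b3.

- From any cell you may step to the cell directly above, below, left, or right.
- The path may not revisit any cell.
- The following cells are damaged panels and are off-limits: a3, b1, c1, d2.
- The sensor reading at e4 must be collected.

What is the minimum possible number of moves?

Any route passes through e4 somewhere between d1 and b3. Summing Manhattan distances along the two legs (d1 → e4 → b3) gives a lower bound of 4 + 4 = 8 moves.
A route of 8 moves achieves this: d1 → e1 → e2 → e3 → e4 → d4 → d3 → c3 → b3.
Since 8 matches the lower bound, it is optimal.

8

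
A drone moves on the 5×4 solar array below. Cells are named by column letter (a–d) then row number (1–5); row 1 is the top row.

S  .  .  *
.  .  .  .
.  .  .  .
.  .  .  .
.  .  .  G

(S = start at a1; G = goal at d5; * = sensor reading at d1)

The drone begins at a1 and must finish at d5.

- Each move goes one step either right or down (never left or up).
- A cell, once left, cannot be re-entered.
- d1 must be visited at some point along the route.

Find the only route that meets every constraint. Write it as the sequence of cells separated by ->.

Moves only go right or down, so the column and row indices never decrease.
Route from a1: 3× right (reaching d1), 4× down (reaching d5) — 7 moves in all.
Check: all required cells visited.

a1 -> b1 -> c1 -> d1 -> d2 -> d3 -> d4 -> d5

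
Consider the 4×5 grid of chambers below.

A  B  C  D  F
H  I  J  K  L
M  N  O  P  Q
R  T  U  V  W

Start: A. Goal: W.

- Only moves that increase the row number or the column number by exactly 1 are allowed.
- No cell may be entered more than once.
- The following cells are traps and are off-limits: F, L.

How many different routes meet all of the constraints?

30

A right/down-only route from A to W makes exactly 3 down-moves and 4 right-moves in some order.
With no other constraints that would be C(7,3) = 35 routes.
Subtract routes through each blocked cell (inclusion–exclusion for overlaps): − through F: 1 − through L: 5 + through F&L: 1 → 30.
That gives 30 routes.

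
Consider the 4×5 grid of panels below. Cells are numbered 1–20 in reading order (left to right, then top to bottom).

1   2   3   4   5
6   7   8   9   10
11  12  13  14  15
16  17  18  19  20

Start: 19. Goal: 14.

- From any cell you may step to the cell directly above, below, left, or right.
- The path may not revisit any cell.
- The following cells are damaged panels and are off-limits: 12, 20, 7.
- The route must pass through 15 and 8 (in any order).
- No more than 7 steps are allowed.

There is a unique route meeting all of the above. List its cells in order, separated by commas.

The 7-move cap with required stops at 15, 8 leaves no slack for detours.
Route from 19: left to 18, 2× up (reaching 8), 2× right (reaching 10), down to 15, left to 14 — 7 moves in all.
Check: all required cells visited; 7 ≤ 7 moves.

19, 18, 13, 8, 9, 10, 15, 14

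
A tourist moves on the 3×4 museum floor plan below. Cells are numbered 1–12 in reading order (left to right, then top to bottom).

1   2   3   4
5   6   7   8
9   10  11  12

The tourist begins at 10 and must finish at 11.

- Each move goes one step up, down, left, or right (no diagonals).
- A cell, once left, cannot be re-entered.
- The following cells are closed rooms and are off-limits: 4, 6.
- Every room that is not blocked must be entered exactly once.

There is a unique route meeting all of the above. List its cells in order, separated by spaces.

10 9 5 1 2 3 7 8 12 11

Need to visit all 10 open cells exactly once, starting at 10 and ending at 11.
Cell 2 has only two open neighbours (1 and 3), so the path must pass straight through it: one of those is the cell it's entered from and the other is where it exits.
Route from 10: left to 9, 2× up (reaching 1), 2× right (reaching 3), down to 7, right to 8, down to 12, left to 11 — 9 moves in all.
Check: all 10 open cells covered.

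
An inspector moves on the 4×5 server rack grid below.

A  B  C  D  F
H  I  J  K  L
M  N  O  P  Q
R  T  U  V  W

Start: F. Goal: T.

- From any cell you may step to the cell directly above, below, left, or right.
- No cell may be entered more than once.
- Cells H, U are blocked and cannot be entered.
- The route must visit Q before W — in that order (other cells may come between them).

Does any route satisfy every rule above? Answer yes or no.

One route that works: F → L → Q → W → V → P → O → N → T.

yes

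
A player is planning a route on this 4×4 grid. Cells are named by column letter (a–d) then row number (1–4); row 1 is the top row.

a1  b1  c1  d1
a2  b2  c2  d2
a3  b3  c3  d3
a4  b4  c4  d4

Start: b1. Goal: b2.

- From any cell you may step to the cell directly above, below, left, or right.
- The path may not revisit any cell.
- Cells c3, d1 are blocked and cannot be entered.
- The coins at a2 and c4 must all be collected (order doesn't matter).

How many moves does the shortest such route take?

Any route passes through a2 and c4 in some order between b1 and b2. Summing Manhattan distances along each leg and taking the cheapest ordering (b1 → a2 → c4 → b2) gives a lower bound of 2 + 4 + 3 = 9 moves.
The shortest route satisfying every rule uses 11 moves: b1 → a1 → a2 → a3 → a4 → b4 → c4 → d4 → d3 → d2 → c2 → b2.
The bound of 9 isn't tight here; checking systematically, no route of length 9 through 10 satisfies every constraint, so 11 is the minimum.

11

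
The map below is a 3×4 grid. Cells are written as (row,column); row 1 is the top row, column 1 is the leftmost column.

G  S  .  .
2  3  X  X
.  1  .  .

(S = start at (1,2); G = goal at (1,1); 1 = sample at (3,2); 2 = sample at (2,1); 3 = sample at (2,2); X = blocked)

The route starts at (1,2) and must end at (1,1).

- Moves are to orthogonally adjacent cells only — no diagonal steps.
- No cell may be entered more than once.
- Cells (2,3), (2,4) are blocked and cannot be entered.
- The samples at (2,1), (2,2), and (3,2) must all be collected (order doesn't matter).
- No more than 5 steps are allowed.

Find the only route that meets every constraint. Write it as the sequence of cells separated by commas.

(1,2), (2,2), (3,2), (3,1), (2,1), (1,1)

The 5-move cap with required stops at (2,1), (2,2), (3,2) leaves no slack for detours.
Route from (1,2): down 2 to (3,2), left 1 to (3,1), up 2 to (1,1) — 5 moves in all.
Check: all required cells visited; 5 ≤ 5 moves.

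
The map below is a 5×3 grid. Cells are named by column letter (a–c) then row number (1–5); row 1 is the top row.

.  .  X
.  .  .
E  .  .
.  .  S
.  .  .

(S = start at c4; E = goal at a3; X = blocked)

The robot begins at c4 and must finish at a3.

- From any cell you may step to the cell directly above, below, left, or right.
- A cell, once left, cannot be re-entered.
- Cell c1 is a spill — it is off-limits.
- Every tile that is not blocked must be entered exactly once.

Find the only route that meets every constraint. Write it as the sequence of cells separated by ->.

c4 -> c5 -> b5 -> a5 -> a4 -> b4 -> b3 -> c3 -> c2 -> b2 -> b1 -> a1 -> a2 -> a3

Need to visit all 14 open cells exactly once, starting at c4 and ending at a3.
Cell a5 has only two open neighbours (a4 and b5), so the path must pass straight through it: one of those is the cell it's entered from and the other is where it exits.
Route from c4: down 1 to c5, left 2 to a5, up 1 to a4, right 1 to b4, up 1 to b3, right 1 to c3, up 1 to c2, left 1 to b2, up 1 to b1, left 1 to a1, down 2 to a3 — 13 moves in all.
Check: all 14 open cells covered.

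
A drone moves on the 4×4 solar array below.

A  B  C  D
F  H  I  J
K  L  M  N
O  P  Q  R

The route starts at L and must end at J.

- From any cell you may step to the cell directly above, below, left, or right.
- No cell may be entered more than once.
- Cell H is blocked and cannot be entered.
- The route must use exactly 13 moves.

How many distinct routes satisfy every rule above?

4

Need simple routes of exactly 13 moves from L to J (Manhattan distance 3, so 5 moves are spent on a detour and 5 undoing it).
Enumerating: L P O K F A B C I M Q R N J | L M I C B A F K O P Q R N J | L M N R Q P O K F A B C I J | L M N R Q P O K F A B C D J.
That gives 4 routes.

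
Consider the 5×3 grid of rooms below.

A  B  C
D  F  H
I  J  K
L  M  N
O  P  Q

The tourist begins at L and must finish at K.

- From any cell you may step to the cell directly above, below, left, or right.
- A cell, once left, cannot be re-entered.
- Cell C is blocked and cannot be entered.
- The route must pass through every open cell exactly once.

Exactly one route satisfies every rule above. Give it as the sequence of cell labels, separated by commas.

L, O, P, Q, N, M, J, I, D, A, B, F, H, K

Need to visit all 14 open cells exactly once, starting at L and ending at K.
Cell O has only two open neighbours (L and P), so the path must pass straight through it: one of those is the cell it's entered from and the other is where it exits.
Route from L: down 1 to O, right 2 to Q, up 1 to N, left 1 to M, up 1 to J, left 1 to I, up 2 to A, right 1 to B, down 1 to F, right 1 to H, down 1 to K — 13 moves in all.
Check: all 14 open cells covered.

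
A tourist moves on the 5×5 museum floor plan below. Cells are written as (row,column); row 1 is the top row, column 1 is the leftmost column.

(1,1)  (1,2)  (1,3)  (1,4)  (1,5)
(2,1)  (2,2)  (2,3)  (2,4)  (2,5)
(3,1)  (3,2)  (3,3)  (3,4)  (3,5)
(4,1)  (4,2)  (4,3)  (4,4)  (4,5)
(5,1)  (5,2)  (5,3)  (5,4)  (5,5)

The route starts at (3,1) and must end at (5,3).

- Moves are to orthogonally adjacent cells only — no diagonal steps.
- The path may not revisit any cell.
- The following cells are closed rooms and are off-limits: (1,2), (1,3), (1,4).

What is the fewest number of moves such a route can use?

The Manhattan distance from (3,1) to (5,3) is |3−5| + |1−3| = 4, so at least 4 moves are needed.
A route of 4 moves achieves this: (3,1) → (4,1) → (5,1) → (5,2) → (5,3).
Since 4 matches the lower bound, it is optimal.

4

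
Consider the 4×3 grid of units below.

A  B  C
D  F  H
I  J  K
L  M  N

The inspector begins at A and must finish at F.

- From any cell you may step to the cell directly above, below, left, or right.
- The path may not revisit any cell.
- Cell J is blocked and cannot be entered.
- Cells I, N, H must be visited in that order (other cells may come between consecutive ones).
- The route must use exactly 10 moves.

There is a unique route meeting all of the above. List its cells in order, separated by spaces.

The waypoints must appear in the order I, N, H, with no cell reused.
Route from A: 3× down (reaching L), 2× right (reaching N), 3× up (reaching C), left to B, down to F — 10 moves in all.
Check: order respected (I at step 2, N at step 5, H at step 7); 10 moves as required.

A D I L M N K H C B F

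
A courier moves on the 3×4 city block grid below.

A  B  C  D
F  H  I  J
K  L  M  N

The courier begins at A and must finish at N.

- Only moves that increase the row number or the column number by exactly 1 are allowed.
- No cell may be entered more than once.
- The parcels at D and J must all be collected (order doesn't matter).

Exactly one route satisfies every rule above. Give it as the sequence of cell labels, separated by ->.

Moves only go right or down, so the column and row indices never decrease.
Route from A: 3× right (reaching D), 2× down (reaching N) — 5 moves in all.
Check: all required cells visited.

A -> B -> C -> D -> J -> N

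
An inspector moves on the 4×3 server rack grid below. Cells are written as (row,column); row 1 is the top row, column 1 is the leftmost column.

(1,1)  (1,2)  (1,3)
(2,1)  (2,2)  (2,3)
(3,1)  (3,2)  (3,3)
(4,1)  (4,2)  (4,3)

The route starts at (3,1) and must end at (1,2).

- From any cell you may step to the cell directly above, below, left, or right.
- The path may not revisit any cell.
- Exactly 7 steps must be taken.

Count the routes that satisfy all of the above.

11

Need simple routes of exactly 7 moves from (3,1) to (1,2) (Manhattan distance 3, so 2 moves are spent on a detour and 2 undoing it).
Branch systematically from the start, pruning whenever the remaining move budget drops below the Manhattan distance to (1,2) or differs from it in parity. Grouping the completions by first move — via (2,1): 1; via (4,1): 7; via (3,2): 3 — and summing: 1 + 7 + 3 = 11.
That gives 11 routes.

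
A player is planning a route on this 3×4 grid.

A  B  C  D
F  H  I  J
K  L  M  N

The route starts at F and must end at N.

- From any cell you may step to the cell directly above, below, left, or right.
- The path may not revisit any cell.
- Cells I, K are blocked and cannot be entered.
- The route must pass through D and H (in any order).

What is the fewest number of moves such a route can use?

Any route passes through D and H in some order between F and N. Summing Manhattan distances along each leg and taking the cheapest ordering (F → H → D → N) gives a lower bound of 1 + 3 + 2 = 6 moves.
A route of 6 moves achieves this: F → H → B → C → D → J → N.
Since 6 matches the lower bound, it is optimal.

6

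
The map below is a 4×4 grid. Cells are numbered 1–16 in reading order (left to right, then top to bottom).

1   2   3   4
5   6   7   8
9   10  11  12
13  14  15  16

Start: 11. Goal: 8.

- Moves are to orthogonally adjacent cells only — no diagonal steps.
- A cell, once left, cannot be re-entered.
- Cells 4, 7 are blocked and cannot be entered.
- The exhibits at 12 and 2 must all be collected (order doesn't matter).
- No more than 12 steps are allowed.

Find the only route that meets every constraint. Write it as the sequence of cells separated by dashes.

The 12-move cap with required stops at 12, 2 leaves no slack for detours.
Route from 11: left 1 to 10, up 2 to 2, left 1 to 1, down 3 to 13, right 3 to 16, up 2 to 8 — 12 moves in all.
Check: all required cells visited; 12 ≤ 12 moves.

11 - 10 - 6 - 2 - 1 - 5 - 9 - 13 - 14 - 15 - 16 - 12 - 8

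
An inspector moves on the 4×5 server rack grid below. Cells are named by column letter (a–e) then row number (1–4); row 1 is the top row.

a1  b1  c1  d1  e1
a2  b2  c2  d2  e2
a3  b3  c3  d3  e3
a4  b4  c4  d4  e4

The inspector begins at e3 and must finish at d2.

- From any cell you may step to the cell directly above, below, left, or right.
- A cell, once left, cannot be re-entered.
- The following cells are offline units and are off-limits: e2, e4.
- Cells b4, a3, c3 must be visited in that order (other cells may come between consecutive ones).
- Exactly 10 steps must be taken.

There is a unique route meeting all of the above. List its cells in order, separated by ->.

e3 -> d3 -> d4 -> c4 -> b4 -> a4 -> a3 -> b3 -> c3 -> c2 -> d2

The waypoints must appear in the order b4, a3, c3, with no cell reused.
Route from e3: left to d3, down to d4, 3× left (reaching a4), up to a3, 2× right (reaching c3), up to c2, right to d2 — 10 moves in all.
Check: order respected (b4 at step 4, a3 at step 6, c3 at step 8); 10 moves as required.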